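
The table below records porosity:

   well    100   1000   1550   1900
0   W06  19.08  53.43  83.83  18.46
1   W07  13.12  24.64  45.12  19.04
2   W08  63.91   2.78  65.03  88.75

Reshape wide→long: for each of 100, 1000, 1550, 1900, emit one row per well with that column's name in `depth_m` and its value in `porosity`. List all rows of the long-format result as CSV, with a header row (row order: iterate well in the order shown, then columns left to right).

Each (well, column) pair becomes one row: 3 × 4 = 12 rows.
For example, (W06, 100) → porosity=19.08.

well,depth_m,porosity
W06,100,19.08
W06,1000,53.43
W06,1550,83.83
W06,1900,18.46
W07,100,13.12
W07,1000,24.64
W07,1550,45.12
W07,1900,19.04
W08,100,63.91
W08,1000,2.78
W08,1550,65.03
W08,1900,88.75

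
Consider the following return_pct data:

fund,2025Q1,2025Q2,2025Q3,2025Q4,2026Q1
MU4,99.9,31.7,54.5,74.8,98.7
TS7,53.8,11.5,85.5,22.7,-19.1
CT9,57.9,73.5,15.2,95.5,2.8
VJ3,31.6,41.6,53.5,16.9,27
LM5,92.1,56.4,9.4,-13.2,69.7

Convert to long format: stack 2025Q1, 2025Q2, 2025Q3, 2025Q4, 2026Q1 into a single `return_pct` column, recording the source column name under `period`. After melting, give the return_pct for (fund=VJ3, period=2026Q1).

Unpivoting turns each (fund, wide-column) pair into one long row.
The wide cell at row VJ3, column 2026Q1 holds 27, so the long row (VJ3, 2026Q1) has return_pct=27.

27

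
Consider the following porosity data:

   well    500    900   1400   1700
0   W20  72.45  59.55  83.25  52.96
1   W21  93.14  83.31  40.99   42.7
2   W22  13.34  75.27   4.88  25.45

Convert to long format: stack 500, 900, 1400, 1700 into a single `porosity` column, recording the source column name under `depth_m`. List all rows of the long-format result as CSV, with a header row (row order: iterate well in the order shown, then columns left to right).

Each (well, column) pair becomes one row: 3 × 4 = 12 rows.
For example, (W20, 500) → porosity=72.45.

well,depth_m,porosity
W20,500,72.45
W20,900,59.55
W20,1400,83.25
W20,1700,52.96
W21,500,93.14
W21,900,83.31
W21,1400,40.99
W21,1700,42.7
W22,500,13.34
W22,900,75.27
W22,1400,4.88
W22,1700,25.45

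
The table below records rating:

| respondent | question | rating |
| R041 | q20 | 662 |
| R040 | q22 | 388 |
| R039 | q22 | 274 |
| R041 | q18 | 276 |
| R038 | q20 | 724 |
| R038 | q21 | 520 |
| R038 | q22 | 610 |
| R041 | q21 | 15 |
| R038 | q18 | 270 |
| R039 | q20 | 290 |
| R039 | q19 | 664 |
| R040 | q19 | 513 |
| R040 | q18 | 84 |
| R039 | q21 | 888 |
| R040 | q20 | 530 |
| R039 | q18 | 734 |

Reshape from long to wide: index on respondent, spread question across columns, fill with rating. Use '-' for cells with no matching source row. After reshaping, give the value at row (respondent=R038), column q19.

-

No long-format row has respondent=R038 and question=q19, so the cell is -.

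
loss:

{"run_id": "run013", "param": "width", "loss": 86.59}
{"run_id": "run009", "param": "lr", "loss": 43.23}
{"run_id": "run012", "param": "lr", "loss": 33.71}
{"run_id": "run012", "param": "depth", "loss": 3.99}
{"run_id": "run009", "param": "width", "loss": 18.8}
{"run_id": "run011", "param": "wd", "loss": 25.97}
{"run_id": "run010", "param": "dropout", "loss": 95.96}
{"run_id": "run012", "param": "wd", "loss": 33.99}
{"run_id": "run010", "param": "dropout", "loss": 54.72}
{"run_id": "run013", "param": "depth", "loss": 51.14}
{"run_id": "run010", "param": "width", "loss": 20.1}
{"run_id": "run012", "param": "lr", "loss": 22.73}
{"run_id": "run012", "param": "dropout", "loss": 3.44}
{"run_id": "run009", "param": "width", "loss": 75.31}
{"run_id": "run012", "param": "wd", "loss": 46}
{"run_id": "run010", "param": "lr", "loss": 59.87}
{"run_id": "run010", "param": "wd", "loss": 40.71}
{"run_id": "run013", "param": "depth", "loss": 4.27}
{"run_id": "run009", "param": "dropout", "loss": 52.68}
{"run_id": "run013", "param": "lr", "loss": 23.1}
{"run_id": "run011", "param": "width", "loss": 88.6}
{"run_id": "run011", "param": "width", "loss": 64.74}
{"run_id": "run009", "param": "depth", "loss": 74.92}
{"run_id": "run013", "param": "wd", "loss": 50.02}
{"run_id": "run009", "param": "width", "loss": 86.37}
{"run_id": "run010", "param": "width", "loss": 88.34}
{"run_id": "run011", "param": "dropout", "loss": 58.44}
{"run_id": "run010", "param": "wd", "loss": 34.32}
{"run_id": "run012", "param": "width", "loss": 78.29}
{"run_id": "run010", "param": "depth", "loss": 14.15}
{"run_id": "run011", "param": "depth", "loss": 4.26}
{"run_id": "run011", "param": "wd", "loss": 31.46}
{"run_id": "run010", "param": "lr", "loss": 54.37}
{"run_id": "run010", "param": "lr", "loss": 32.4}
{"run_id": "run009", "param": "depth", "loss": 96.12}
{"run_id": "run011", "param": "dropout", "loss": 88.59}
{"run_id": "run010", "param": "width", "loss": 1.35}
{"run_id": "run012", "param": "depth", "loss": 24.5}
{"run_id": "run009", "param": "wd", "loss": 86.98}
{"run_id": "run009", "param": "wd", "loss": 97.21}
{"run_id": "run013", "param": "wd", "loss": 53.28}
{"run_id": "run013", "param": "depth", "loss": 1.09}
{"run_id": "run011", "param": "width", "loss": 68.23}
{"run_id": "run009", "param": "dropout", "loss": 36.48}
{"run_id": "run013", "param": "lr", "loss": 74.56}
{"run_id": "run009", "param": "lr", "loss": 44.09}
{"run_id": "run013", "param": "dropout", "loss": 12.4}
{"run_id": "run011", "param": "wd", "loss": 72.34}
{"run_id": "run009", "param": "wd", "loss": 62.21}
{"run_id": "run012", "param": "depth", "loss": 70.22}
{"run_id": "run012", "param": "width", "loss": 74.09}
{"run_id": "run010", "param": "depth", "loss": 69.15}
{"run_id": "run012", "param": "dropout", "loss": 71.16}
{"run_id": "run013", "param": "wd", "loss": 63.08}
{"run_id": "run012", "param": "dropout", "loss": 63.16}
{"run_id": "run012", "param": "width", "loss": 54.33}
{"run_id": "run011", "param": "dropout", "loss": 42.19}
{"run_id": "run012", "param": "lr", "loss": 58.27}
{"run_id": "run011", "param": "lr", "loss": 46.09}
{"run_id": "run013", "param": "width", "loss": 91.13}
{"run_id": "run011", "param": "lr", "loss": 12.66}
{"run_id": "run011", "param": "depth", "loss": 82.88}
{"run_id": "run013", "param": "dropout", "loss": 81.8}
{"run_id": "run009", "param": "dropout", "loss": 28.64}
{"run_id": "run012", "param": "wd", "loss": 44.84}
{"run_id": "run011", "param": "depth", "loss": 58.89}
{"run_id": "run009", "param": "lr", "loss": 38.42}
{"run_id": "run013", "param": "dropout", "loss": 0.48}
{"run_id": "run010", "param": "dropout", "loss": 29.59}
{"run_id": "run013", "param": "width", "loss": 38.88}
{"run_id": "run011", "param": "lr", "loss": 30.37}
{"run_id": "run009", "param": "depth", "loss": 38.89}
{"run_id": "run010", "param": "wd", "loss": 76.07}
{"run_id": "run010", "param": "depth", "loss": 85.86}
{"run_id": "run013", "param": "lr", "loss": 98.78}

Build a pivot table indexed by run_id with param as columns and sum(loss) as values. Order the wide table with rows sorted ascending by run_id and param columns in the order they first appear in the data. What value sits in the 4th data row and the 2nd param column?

With rows sorted ascending by run_id, row 4 is run_id=run012. param columns in first-appearance order: width, lr, depth, wd, dropout; column 2 is lr.
Long rows with run_id=run012, param=lr: 33.71 + 22.73 + 58.27 = 114.71.

114.71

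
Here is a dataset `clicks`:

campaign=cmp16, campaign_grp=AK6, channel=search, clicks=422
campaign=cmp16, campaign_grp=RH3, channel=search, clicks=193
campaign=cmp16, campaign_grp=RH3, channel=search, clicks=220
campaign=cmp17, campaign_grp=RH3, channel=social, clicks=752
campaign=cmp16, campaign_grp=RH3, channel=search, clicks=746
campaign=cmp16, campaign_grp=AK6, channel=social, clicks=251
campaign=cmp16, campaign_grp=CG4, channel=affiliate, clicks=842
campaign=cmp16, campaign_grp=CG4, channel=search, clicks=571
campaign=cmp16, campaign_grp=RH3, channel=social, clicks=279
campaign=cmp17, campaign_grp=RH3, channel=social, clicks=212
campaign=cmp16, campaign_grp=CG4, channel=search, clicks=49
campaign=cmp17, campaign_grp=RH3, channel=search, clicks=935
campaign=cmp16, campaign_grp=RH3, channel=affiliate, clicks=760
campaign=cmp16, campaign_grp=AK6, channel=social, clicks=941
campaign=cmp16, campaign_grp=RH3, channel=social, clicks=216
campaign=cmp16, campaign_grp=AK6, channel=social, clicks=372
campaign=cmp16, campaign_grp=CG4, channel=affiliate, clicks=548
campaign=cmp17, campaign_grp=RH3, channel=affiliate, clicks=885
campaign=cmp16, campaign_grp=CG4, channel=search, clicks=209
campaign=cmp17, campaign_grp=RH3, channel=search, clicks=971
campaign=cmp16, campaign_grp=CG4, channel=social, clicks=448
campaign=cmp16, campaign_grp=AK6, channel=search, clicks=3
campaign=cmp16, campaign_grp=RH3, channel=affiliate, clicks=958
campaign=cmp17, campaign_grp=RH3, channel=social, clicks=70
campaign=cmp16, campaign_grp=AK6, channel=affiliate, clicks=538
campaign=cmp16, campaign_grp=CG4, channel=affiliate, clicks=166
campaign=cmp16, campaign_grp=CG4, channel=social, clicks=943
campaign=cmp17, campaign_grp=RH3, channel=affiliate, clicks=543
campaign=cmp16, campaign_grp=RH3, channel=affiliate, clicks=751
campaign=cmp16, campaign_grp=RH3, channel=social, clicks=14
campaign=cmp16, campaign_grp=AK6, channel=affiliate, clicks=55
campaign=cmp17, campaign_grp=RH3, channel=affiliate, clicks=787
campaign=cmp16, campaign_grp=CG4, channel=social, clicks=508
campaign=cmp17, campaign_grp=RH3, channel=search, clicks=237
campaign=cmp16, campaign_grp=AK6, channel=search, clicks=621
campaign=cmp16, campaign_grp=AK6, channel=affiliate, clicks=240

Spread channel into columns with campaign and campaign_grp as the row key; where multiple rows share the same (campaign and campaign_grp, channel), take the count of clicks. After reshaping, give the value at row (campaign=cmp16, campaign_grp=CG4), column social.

3

Rows with campaign=cmp16, campaign_grp=CG4 and channel=social: clicks values are 448, 943, 508.
3 rows match — count = 3.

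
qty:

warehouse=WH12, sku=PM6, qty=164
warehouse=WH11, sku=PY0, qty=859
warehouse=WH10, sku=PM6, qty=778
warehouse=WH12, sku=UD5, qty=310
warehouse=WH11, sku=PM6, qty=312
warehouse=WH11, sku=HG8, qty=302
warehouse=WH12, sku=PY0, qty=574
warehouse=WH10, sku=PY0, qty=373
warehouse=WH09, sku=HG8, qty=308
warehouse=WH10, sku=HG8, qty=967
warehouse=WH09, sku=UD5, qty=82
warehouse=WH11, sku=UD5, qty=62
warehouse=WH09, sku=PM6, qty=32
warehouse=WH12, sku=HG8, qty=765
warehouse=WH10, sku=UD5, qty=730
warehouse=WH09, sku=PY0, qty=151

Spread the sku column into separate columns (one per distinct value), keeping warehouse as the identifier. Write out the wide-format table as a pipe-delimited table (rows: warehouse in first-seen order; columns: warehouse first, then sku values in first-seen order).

| warehouse | PM6 | PY0 | UD5 | HG8 |
| WH12 | 164 | 574 | 310 | 765 |
| WH11 | 312 | 859 | 62 | 302 |
| WH10 | 778 | 373 | 730 | 967 |
| WH09 | 32 | 151 | 82 | 308 |

Columns: warehouse plus the 4 distinct sku values (PM6, PY0, UD5, HG8).
For example, row WH12 column PM6 takes qty=164 from the long row (WH12, PM6).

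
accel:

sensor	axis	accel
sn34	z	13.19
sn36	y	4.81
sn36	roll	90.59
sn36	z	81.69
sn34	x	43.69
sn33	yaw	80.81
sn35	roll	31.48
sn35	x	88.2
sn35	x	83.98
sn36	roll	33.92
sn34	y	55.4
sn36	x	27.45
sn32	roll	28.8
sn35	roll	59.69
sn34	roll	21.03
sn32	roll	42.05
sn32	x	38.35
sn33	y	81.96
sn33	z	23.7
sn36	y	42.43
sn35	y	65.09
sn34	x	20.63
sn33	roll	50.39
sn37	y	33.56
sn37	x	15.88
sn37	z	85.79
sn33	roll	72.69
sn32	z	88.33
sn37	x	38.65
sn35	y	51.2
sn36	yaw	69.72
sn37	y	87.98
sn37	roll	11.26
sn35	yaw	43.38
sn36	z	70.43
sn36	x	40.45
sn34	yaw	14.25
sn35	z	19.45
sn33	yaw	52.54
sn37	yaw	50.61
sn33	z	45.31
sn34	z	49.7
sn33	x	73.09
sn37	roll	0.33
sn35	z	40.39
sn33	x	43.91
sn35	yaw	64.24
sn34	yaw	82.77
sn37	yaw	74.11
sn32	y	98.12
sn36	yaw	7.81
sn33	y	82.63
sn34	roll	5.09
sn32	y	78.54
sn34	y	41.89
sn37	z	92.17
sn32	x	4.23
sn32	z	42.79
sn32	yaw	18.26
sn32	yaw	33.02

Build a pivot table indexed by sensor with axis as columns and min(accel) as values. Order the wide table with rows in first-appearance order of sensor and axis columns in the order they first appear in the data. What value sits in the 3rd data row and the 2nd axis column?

81.96

With rows in first-appearance order of sensor, row 3 is sensor=sn33. axis columns in first-appearance order: z, y, roll, x, yaw; column 2 is y.
Long rows with sensor=sn33, axis=y: min(81.96, 82.63) = 81.96.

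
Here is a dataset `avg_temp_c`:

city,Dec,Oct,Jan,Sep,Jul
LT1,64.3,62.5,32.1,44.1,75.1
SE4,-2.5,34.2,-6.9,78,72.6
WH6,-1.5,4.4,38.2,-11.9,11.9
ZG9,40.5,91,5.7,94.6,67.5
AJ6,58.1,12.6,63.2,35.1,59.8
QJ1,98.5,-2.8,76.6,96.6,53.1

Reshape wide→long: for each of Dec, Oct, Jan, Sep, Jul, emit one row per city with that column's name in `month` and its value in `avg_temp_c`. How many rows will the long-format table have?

30

6 city values × 5 melted columns = 30 rows.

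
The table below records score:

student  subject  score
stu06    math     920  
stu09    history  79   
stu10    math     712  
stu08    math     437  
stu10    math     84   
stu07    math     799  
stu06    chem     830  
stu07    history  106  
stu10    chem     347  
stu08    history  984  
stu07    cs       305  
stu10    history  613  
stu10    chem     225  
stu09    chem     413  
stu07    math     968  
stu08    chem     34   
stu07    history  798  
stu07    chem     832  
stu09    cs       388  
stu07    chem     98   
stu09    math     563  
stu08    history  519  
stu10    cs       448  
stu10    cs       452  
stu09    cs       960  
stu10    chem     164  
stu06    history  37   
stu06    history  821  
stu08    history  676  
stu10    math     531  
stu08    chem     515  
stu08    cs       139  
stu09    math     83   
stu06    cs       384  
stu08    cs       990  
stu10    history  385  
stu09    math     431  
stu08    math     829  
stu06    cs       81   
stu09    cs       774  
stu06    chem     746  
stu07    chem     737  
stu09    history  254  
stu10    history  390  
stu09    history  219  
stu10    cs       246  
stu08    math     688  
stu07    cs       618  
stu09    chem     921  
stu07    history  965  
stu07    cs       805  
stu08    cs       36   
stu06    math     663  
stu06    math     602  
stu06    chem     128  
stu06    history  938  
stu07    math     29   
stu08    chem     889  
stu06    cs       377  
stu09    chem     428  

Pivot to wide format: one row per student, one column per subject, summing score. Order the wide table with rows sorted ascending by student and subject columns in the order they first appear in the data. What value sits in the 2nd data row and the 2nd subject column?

1869

With rows sorted ascending by student, row 2 is student=stu07. subject columns in first-appearance order: math, history, chem, cs; column 2 is history.
Long rows with student=stu07, subject=history: 106 + 798 + 965 = 1869.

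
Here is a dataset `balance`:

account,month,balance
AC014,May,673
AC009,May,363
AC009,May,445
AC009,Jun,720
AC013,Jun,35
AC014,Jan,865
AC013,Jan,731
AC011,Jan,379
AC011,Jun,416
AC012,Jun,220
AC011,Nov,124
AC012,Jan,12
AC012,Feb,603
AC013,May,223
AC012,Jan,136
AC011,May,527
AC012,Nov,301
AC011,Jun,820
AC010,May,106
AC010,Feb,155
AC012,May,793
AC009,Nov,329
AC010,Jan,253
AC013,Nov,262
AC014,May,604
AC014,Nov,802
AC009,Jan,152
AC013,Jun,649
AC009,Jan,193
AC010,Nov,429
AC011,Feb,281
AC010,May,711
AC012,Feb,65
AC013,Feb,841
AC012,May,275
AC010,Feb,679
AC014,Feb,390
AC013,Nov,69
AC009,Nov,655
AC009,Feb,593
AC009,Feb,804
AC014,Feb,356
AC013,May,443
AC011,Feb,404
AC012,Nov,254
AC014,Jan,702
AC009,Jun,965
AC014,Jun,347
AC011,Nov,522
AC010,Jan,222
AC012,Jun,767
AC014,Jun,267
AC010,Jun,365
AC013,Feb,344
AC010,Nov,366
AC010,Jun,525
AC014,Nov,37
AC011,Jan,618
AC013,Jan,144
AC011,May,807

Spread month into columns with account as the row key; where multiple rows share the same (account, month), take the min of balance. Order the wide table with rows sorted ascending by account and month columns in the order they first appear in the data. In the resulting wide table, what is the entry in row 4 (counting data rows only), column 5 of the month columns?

With rows sorted ascending by account, row 4 is account=AC012. month columns in first-appearance order: May, Jun, Jan, Nov, Feb; column 5 is Feb.
Long rows with account=AC012, month=Feb: min(603, 65) = 65.

65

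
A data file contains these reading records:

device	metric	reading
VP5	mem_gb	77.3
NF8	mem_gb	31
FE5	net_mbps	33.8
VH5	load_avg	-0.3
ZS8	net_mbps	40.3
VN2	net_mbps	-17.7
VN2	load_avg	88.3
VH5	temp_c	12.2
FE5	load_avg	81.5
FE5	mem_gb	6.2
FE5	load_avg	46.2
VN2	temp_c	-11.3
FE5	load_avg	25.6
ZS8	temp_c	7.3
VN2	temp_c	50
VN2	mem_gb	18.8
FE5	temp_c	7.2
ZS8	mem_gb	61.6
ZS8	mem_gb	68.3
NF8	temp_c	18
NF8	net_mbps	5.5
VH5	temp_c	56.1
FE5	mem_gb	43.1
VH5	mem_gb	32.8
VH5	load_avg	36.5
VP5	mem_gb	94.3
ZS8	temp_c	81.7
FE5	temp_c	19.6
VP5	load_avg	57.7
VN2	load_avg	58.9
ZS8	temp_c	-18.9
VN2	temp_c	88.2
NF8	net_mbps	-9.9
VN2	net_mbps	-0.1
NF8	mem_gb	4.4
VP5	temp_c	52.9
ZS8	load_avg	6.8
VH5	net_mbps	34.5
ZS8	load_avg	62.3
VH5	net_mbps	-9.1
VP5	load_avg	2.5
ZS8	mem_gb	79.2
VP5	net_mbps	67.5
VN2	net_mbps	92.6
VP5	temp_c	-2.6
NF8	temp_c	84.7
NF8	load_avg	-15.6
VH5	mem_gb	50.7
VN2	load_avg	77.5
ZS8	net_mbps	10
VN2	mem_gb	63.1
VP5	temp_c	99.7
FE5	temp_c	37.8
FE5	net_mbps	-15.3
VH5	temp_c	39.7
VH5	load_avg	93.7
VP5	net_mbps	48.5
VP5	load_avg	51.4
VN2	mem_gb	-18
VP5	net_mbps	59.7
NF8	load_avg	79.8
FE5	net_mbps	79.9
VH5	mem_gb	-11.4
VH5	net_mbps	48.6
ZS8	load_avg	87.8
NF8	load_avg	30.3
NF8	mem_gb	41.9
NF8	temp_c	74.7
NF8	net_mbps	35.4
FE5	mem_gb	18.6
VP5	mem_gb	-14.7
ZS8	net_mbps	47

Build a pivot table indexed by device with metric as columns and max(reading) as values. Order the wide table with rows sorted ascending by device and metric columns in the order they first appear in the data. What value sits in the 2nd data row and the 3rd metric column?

79.8

With rows sorted ascending by device, row 2 is device=NF8. metric columns in first-appearance order: mem_gb, net_mbps, load_avg, temp_c; column 3 is load_avg.
Long rows with device=NF8, metric=load_avg: max(-15.6, 79.8, 30.3) = 79.8.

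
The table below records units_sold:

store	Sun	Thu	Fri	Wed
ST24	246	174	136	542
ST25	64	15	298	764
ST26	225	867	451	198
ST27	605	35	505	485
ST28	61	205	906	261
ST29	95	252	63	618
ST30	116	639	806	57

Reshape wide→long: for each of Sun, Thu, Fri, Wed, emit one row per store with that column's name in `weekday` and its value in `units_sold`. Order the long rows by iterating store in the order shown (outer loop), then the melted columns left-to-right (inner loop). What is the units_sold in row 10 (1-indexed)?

867

28 rows total (7 × 4). Row 10: index ⌊(10-1)/4⌋ = 2 into store → ST26; (10-1) mod 4 = 1 into the melted columns → Thu.
So row 10 is (ST26, Thu, 867); units_sold = 867.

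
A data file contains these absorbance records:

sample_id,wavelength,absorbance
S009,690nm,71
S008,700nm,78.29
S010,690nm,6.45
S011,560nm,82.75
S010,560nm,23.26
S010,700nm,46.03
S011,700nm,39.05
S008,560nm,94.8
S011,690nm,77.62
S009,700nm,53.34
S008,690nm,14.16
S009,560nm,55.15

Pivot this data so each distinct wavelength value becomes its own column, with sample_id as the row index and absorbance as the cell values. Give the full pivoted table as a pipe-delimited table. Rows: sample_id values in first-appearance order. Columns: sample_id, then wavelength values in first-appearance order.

Columns: sample_id plus the 3 distinct wavelength values (690nm, 700nm, 560nm).
For example, row S009 column 690nm takes absorbance=71 from the long row (S009, 690nm).

| sample_id | 690nm | 700nm | 560nm |
| S009 | 71 | 53.34 | 55.15 |
| S008 | 14.16 | 78.29 | 94.8 |
| S010 | 6.45 | 46.03 | 23.26 |
| S011 | 77.62 | 39.05 | 82.75 |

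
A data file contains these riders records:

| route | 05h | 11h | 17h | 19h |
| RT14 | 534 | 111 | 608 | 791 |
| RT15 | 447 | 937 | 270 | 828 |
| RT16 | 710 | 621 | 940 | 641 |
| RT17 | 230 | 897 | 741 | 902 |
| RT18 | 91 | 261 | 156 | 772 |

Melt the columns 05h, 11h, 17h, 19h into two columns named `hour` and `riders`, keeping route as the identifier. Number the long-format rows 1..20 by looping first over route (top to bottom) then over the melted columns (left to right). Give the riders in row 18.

20 rows total (5 × 4). Row 18: index ⌊(18-1)/4⌋ = 4 into route → RT18; (18-1) mod 4 = 1 into the melted columns → 11h.
So row 18 is (RT18, 11h, 261); riders = 261.

261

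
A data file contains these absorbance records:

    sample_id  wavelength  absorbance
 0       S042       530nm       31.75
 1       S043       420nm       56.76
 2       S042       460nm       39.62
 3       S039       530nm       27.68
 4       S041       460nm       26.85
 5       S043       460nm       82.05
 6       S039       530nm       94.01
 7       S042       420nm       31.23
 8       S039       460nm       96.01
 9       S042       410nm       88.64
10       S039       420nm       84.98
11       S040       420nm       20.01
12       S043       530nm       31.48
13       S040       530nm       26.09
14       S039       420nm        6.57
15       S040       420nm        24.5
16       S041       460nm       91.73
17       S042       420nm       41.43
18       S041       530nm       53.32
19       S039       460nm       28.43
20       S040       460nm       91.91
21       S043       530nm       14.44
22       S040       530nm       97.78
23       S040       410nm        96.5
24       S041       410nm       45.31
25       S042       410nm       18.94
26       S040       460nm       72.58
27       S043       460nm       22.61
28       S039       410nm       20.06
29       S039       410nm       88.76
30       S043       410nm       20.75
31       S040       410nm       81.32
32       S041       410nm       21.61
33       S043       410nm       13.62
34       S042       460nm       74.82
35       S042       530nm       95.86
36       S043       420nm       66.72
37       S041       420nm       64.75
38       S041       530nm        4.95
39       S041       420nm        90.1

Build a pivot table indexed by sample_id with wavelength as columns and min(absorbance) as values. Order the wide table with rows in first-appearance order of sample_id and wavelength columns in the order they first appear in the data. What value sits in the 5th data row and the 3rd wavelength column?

With rows in first-appearance order of sample_id, row 5 is sample_id=S040. wavelength columns in first-appearance order: 530nm, 420nm, 460nm, 410nm; column 3 is 460nm.
Long rows with sample_id=S040, wavelength=460nm: min(91.91, 72.58) = 72.58.

72.58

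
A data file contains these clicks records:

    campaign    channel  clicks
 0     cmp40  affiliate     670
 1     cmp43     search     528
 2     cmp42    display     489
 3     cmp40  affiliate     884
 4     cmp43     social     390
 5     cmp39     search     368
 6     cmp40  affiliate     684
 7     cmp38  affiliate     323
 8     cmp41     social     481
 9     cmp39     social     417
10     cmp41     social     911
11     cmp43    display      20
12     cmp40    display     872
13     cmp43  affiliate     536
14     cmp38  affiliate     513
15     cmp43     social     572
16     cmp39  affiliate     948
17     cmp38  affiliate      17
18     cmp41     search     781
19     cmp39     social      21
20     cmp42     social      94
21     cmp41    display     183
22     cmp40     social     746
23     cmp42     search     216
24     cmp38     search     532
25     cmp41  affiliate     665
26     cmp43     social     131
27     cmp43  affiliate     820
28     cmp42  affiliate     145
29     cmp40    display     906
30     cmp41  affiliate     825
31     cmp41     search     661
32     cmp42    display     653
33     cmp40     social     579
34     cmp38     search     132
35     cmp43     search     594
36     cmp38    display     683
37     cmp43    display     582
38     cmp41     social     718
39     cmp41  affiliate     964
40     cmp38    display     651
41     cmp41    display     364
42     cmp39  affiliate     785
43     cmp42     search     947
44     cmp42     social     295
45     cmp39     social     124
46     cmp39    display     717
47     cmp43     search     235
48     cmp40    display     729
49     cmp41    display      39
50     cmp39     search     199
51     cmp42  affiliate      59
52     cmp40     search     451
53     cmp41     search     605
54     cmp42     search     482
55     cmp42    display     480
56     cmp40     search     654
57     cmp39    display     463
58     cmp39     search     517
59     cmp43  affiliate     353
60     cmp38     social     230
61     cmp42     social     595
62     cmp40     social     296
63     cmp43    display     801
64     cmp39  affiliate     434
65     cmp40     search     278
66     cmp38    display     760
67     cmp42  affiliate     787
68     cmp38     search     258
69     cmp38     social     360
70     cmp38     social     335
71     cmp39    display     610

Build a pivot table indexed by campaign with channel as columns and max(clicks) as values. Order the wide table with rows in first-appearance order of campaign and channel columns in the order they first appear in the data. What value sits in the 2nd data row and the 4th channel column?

With rows in first-appearance order of campaign, row 2 is campaign=cmp43. channel columns in first-appearance order: affiliate, search, display, social; column 4 is social.
Long rows with campaign=cmp43, channel=social: max(390, 572, 131) = 572.

572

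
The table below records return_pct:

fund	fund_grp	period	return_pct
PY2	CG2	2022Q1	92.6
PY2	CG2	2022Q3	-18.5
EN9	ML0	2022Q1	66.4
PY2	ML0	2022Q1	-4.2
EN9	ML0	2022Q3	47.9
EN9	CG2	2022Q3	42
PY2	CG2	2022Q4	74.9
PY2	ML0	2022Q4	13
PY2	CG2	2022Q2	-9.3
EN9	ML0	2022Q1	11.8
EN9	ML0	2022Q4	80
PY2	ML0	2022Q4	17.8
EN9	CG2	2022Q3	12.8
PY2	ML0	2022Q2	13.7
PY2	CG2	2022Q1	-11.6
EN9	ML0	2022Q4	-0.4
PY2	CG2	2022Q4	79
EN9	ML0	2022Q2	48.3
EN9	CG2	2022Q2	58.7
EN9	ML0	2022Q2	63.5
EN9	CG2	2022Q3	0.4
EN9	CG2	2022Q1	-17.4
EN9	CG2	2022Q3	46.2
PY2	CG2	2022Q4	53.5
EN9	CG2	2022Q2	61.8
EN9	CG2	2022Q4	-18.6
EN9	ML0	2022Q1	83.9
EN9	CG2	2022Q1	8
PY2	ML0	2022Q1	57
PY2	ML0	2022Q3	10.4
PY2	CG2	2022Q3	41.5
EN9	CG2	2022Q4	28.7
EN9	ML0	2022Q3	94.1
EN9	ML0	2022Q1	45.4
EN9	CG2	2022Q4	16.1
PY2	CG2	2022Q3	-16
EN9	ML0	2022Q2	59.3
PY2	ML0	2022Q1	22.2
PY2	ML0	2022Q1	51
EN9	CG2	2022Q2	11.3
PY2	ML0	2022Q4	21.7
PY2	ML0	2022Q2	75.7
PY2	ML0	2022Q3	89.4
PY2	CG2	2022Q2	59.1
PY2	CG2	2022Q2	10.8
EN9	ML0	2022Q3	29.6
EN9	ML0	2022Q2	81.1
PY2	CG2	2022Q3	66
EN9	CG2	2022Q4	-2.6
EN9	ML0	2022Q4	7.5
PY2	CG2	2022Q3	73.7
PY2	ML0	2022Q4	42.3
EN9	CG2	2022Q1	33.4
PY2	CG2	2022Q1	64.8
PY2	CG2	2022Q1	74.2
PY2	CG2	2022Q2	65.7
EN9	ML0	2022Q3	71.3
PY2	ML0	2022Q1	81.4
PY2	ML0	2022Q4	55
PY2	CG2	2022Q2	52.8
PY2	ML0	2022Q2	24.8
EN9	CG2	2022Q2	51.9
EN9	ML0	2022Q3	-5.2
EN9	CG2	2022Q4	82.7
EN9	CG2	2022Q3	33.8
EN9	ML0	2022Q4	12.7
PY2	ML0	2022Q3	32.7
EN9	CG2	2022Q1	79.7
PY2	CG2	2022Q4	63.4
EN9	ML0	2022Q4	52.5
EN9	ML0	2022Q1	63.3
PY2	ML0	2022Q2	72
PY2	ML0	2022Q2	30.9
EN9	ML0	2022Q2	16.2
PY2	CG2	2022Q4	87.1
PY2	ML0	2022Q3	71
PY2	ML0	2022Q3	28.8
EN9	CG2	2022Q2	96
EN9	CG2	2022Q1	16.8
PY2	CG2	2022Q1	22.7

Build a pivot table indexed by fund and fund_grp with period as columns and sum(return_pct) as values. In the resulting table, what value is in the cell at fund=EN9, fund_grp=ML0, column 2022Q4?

152.3

Rows with fund=EN9, fund_grp=ML0 and period=2022Q4: return_pct values are 80, -0.4, 7.5, 12.7, 52.5.
80 + -0.4 + 7.5 + 12.7 + 52.5 = 152.3.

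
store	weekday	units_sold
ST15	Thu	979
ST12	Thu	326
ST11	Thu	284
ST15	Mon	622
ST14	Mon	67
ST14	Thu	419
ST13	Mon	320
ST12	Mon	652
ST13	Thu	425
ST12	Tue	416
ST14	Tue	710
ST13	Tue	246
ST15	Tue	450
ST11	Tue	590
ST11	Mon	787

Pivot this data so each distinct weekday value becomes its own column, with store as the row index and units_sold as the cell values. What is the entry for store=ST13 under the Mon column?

Wide layout: rows indexed by store, columns are the 3 distinct weekday values (Thu, Mon, Tue).
Cell (store=ST13, weekday=Mon) draws from the long row where store=ST13 and weekday=Mon, which has units_sold=320.

320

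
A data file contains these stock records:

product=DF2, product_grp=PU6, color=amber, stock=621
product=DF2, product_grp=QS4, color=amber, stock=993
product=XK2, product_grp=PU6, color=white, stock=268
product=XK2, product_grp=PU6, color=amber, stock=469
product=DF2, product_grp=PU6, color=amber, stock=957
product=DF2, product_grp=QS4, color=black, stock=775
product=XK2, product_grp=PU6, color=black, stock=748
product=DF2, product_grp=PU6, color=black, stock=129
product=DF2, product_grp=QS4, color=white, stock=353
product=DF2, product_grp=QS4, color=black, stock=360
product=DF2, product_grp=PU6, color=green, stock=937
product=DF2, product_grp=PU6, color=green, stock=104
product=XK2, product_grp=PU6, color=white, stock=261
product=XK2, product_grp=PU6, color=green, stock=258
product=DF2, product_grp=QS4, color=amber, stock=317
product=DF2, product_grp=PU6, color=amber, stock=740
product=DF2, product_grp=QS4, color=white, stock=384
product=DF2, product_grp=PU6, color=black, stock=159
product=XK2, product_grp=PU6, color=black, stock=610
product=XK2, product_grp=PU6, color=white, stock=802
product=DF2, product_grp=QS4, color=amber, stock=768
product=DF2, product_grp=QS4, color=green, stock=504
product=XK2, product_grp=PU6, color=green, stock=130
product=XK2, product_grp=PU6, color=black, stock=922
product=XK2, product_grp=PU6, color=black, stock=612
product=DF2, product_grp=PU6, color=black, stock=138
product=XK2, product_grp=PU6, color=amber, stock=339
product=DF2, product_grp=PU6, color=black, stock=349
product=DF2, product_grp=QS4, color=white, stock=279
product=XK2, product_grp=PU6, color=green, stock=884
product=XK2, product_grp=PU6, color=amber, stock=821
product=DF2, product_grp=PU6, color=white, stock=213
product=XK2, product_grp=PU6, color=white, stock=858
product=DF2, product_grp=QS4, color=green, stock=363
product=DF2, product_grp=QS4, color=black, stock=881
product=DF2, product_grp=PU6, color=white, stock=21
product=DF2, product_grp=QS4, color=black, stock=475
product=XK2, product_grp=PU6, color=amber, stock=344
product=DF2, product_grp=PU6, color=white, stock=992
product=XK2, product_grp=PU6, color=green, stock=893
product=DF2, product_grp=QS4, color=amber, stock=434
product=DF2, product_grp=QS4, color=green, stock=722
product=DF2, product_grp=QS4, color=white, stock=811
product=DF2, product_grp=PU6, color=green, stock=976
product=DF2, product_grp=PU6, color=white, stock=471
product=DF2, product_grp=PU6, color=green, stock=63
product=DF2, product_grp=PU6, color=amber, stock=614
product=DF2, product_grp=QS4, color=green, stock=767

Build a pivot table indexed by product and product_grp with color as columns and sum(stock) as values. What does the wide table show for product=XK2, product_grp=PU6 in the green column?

2165

Rows with product=XK2, product_grp=PU6 and color=green: stock values are 258, 130, 884, 893.
258 + 130 + 884 + 893 = 2165.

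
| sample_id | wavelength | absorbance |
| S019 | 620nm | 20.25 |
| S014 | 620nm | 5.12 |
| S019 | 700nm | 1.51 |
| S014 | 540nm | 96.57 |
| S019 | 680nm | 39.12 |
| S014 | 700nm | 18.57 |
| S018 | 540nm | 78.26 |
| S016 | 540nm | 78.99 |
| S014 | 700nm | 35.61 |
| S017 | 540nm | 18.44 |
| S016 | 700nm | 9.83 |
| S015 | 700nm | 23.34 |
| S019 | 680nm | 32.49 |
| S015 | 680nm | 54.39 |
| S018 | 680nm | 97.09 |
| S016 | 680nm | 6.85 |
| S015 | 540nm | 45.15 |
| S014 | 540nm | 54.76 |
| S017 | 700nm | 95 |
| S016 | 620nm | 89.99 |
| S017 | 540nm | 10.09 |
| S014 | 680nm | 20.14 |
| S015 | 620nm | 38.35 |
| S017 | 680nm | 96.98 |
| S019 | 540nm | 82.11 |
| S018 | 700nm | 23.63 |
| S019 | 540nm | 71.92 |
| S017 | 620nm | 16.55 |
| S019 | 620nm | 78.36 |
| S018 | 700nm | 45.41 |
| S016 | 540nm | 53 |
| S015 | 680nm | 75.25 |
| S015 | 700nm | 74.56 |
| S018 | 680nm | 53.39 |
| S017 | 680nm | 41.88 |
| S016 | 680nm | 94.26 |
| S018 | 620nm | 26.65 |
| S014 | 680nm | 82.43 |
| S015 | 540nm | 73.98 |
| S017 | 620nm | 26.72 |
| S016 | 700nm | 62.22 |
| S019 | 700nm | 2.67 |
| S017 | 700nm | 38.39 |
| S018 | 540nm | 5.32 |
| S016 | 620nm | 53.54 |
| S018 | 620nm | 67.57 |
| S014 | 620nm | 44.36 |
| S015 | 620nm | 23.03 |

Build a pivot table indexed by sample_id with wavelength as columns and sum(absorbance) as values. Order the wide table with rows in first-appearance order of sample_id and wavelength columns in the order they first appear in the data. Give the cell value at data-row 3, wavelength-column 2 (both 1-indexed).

With rows in first-appearance order of sample_id, row 3 is sample_id=S018. wavelength columns in first-appearance order: 620nm, 700nm, 540nm, 680nm; column 2 is 700nm.
Long rows with sample_id=S018, wavelength=700nm: 23.63 + 45.41 = 69.04.

69.04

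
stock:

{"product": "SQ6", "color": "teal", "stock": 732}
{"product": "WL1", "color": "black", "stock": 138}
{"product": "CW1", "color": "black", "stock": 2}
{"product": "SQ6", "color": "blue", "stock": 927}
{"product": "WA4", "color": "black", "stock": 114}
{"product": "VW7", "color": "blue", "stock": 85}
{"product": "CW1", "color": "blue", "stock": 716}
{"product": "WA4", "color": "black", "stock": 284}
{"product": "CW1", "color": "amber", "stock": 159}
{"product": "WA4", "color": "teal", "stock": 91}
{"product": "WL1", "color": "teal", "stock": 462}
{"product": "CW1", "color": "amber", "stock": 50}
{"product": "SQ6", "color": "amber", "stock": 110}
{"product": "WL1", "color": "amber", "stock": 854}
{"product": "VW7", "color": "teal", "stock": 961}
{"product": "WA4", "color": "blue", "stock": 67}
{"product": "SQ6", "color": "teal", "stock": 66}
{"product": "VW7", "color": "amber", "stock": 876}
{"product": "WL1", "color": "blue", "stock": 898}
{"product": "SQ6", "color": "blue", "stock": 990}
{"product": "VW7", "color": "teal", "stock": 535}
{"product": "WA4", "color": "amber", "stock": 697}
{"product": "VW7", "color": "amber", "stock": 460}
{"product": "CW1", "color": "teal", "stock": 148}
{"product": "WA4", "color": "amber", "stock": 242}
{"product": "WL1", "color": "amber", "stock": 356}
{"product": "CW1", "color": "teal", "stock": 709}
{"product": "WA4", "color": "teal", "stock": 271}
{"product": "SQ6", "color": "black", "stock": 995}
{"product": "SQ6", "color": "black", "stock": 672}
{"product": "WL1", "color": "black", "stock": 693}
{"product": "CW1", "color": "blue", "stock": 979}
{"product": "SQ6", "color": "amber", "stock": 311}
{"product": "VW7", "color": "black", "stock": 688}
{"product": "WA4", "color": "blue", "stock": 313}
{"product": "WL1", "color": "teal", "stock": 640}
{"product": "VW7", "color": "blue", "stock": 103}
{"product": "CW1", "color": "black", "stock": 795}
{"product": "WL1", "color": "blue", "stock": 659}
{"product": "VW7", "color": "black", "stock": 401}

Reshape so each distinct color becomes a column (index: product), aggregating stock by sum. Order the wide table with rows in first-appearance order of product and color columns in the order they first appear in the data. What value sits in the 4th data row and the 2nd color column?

With rows in first-appearance order of product, row 4 is product=WA4. color columns in first-appearance order: teal, black, blue, amber; column 2 is black.
Long rows with product=WA4, color=black: 114 + 284 = 398.

398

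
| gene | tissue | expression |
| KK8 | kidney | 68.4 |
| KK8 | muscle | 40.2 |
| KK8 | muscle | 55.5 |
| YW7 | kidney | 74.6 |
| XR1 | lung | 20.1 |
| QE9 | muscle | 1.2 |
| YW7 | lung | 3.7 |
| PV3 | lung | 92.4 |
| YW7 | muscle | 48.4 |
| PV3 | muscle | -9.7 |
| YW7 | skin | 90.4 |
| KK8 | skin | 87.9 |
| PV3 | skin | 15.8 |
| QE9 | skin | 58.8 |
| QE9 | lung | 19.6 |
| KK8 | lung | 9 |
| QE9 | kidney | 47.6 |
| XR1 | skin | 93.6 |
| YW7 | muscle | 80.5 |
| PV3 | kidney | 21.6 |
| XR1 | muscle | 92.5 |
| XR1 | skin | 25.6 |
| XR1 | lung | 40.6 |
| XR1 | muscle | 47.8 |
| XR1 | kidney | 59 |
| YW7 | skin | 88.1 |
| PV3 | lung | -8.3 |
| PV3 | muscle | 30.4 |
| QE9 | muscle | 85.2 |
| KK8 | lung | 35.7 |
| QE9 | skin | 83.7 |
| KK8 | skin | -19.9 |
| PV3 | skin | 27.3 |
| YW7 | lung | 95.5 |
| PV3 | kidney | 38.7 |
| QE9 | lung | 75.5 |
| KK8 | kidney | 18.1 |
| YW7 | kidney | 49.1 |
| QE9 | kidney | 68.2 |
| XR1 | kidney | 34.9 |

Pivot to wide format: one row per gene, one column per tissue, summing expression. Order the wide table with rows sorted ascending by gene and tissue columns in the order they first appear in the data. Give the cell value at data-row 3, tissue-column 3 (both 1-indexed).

With rows sorted ascending by gene, row 3 is gene=QE9. tissue columns in first-appearance order: kidney, muscle, lung, skin; column 3 is lung.
Long rows with gene=QE9, tissue=lung: 19.6 + 75.5 = 95.1.

95.1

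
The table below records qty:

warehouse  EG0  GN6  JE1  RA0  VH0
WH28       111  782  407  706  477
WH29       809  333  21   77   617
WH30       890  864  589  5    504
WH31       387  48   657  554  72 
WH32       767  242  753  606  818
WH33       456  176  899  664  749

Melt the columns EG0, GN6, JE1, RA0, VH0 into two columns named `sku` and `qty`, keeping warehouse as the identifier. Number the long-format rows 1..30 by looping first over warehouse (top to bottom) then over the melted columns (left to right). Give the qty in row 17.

48

30 rows total (6 × 5). Row 17: index ⌊(17-1)/5⌋ = 3 into warehouse → WH31; (17-1) mod 5 = 1 into the melted columns → GN6.
So row 17 is (WH31, GN6, 48); qty = 48.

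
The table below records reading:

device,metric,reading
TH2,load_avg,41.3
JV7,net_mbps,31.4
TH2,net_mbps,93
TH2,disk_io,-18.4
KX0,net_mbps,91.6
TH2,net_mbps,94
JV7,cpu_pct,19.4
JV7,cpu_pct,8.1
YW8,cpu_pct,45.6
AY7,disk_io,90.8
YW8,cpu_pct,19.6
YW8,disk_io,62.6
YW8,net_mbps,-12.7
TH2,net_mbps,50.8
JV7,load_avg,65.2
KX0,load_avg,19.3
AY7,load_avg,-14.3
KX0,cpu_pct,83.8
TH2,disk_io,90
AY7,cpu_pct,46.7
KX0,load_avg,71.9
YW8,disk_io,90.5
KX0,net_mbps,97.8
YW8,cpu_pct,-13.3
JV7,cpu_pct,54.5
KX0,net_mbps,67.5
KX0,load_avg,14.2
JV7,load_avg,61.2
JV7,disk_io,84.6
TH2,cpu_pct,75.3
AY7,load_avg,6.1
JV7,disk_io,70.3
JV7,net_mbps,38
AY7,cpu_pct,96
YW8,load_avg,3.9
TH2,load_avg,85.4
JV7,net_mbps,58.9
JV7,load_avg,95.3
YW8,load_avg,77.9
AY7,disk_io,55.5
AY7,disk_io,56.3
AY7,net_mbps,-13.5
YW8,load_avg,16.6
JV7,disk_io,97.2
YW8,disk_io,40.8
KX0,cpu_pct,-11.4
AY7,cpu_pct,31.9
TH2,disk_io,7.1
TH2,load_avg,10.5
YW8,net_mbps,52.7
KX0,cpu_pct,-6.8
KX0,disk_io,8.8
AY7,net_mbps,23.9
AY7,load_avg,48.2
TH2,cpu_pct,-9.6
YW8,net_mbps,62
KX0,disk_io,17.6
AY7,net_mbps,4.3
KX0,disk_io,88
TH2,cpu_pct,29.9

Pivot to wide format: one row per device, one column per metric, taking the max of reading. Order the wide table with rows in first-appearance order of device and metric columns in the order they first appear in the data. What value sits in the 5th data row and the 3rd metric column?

With rows in first-appearance order of device, row 5 is device=AY7. metric columns in first-appearance order: load_avg, net_mbps, disk_io, cpu_pct; column 3 is disk_io.
Long rows with device=AY7, metric=disk_io: max(90.8, 55.5, 56.3) = 90.8.

90.8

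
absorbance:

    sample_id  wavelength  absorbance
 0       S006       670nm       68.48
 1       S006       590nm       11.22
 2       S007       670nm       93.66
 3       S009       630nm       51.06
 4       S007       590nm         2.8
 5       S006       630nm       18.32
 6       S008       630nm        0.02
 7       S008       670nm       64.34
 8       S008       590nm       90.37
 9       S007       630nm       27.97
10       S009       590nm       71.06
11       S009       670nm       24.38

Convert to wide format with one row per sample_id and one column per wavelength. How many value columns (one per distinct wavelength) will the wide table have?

3

3 distinct wavelength values: 590nm, 630nm, 670nm.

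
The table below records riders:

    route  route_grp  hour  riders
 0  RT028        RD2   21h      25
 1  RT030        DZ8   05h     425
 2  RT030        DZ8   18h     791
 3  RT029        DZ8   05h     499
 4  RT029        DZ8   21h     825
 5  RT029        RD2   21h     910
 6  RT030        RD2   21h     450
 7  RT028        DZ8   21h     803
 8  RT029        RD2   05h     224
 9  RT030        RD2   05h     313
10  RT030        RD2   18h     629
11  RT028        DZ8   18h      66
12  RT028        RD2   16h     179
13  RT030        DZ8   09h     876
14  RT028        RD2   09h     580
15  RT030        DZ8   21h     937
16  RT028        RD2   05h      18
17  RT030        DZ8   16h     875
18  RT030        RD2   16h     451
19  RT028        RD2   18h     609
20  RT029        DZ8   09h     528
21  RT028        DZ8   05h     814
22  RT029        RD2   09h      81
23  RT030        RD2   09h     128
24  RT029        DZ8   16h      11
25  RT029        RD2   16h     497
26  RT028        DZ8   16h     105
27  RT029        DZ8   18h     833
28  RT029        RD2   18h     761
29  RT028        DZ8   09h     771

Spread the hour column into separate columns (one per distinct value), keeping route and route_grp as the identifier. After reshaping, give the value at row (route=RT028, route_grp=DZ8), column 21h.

803

Wide layout: rows indexed by route and route_grp, columns are the 5 distinct hour values (21h, 05h, 18h, 16h, 09h).
Cell (route=RT028, route_grp=DZ8, hour=21h) draws from the long row where route=RT028, route_grp=DZ8 and hour=21h, which has riders=803.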